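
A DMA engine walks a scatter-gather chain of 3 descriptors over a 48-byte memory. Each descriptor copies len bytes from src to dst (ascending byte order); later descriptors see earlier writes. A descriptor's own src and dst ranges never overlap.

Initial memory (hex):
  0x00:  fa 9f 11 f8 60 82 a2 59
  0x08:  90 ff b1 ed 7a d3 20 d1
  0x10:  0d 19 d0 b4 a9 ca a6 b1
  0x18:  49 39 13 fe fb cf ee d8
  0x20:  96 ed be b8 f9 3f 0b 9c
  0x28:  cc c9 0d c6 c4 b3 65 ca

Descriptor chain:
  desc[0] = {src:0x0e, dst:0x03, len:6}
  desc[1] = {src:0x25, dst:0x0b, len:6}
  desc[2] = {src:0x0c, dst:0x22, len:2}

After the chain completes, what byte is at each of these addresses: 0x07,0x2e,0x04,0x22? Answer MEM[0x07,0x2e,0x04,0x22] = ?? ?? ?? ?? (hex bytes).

D0: mem[0x03..0x08] <- [20 d1 0d 19 d0 b4]
D1: mem[0x0b..0x10] <- [3f 0b 9c cc c9 0d]
D2: mem[0x22..0x23] <- [0b 9c]
query mem[0x07]=0xd0, mem[0x2e]=0x65, mem[0x04]=0xd1, mem[0x22]=0x0b

MEM[0x07,0x2e,0x04,0x22] = d0 65 d1 0b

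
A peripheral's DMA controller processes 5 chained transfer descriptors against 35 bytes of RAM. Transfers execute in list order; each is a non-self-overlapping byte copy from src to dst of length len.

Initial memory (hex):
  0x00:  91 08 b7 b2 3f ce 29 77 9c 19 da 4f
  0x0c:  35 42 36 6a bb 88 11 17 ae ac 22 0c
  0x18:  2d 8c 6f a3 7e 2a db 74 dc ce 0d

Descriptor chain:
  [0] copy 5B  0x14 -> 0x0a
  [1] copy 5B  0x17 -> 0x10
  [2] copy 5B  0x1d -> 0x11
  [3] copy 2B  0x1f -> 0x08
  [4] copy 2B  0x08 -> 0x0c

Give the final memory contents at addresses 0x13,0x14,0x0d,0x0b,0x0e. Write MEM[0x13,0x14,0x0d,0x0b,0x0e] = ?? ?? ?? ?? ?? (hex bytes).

[0] 0x14->0x0a len=5 : ae ac 22 0c 2d
[1] 0x17->0x10 len=5 : 0c 2d 8c 6f a3
[2] 0x1d->0x11 len=5 : 2a db 74 dc ce
[3] 0x1f->0x08 len=2 : 74 dc
[4] 0x08->0x0c len=2 : 74 dc
query mem[0x13]=0x74, mem[0x14]=0xdc, mem[0x0d]=0xdc, mem[0x0b]=0xac, mem[0x0e]=0x2d

MEM[0x13,0x14,0x0d,0x0b,0x0e] = 74 dc dc ac 2d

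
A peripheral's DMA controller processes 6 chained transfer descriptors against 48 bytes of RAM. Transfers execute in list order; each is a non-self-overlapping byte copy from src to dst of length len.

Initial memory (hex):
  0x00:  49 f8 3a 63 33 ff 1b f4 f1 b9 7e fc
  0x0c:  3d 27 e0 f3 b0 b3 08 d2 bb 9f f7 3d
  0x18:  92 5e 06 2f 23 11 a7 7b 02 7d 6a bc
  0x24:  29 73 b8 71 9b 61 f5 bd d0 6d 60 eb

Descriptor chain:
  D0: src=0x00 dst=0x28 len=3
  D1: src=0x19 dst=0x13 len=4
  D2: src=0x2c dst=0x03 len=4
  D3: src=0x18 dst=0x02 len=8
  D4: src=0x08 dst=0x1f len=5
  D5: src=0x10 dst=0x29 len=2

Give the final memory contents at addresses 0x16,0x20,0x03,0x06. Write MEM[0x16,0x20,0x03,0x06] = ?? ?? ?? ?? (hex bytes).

MEM[0x16,0x20,0x03,0x06] = 23 7b 5e 23

[0] 0x00->0x28 len=3 : 49 f8 3a
[1] 0x19->0x13 len=4 : 5e 06 2f 23
[2] 0x2c->0x03 len=4 : d0 6d 60 eb
[3] 0x18->0x02 len=8 : 92 5e 06 2f 23 11 a7 7b
[4] 0x08->0x1f len=5 : a7 7b 7e fc 3d
[5] 0x10->0x29 len=2 : b0 b3
query mem[0x16]=0x23, mem[0x20]=0x7b, mem[0x03]=0x5e, mem[0x06]=0x23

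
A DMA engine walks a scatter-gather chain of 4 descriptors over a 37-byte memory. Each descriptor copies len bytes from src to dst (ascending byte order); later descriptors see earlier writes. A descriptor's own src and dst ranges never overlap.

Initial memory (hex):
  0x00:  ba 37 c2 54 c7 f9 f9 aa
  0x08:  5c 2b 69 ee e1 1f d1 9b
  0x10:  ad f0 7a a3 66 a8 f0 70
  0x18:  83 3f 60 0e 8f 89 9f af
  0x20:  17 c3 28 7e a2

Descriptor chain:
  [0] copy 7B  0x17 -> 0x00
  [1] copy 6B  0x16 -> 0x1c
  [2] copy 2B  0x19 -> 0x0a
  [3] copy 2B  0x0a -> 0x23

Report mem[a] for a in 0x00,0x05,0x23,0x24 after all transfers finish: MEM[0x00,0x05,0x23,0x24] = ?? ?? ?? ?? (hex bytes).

  after D0: wrote 7B at 0x00 = 70833f600e8f89
  after D1: wrote 6B at 0x1c = f070833f600e
  after D2: wrote 2B at 0x0a = 3f60
  after D3: wrote 2B at 0x23 = 3f60
query mem[0x00]=0x70, mem[0x05]=0x8f, mem[0x23]=0x3f, mem[0x24]=0x60

MEM[0x00,0x05,0x23,0x24] = 70 8f 3f 60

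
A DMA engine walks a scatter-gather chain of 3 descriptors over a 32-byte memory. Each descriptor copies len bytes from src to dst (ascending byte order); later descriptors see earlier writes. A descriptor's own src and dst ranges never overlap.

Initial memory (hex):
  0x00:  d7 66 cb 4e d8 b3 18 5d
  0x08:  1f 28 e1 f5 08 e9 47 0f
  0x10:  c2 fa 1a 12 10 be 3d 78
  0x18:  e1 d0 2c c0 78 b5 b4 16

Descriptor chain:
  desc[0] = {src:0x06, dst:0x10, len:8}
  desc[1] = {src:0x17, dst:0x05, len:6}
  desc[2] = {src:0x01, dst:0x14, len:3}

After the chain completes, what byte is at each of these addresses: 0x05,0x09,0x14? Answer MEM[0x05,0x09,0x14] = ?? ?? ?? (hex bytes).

MEM[0x05,0x09,0x14] = e9 c0 66

#0 dst[0x10+8] := {0x18,0x5d,0x1f,0x28,0xe1,0xf5,0x08,0xe9}
#1 dst[0x05+6] := {0xe9,0xe1,0xd0,0x2c,0xc0,0x78}
#2 dst[0x14+3] := {0x66,0xcb,0x4e}
query mem[0x05]=0xe9, mem[0x09]=0xc0, mem[0x14]=0x66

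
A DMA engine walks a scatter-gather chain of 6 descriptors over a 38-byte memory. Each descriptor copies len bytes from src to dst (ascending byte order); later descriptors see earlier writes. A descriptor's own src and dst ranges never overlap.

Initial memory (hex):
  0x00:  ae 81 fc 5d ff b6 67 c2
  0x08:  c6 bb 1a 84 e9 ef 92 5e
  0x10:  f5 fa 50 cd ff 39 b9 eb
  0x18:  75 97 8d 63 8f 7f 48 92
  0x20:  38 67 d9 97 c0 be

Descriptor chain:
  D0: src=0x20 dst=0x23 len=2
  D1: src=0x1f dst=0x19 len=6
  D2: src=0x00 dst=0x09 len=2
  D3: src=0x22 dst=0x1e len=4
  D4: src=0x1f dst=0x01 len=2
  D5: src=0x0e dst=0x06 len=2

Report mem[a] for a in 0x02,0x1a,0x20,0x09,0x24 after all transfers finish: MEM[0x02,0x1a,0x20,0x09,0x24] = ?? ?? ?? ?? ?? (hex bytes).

MEM[0x02,0x1a,0x20,0x09,0x24] = 67 38 67 ae 67

  after D0: wrote 2B at 0x23 = 3867
  after D1: wrote 6B at 0x19 = 923867d93867
  after D2: wrote 2B at 0x09 = ae81
  after D3: wrote 4B at 0x1e = d93867be
  after D4: wrote 2B at 0x01 = 3867
  after D5: wrote 2B at 0x06 = 925e
query mem[0x02]=0x67, mem[0x1a]=0x38, mem[0x20]=0x67, mem[0x09]=0xae, mem[0x24]=0x67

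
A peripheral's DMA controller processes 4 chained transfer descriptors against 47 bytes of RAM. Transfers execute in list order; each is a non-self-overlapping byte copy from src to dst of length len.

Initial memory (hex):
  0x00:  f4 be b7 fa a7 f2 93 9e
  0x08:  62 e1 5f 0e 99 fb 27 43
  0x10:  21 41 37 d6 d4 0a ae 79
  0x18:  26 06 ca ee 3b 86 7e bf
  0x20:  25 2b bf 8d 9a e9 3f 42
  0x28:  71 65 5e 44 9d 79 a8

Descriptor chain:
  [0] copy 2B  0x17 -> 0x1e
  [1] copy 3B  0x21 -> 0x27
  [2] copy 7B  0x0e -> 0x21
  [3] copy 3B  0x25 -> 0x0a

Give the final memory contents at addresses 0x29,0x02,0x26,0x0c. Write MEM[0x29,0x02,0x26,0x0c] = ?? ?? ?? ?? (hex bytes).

D0: mem[0x1e..0x1f] <- [79 26]
D1: mem[0x27..0x29] <- [2b bf 8d]
D2: mem[0x21..0x27] <- [27 43 21 41 37 d6 d4]
D3: mem[0x0a..0x0c] <- [37 d6 d4]
query mem[0x29]=0x8d, mem[0x02]=0xb7, mem[0x26]=0xd6, mem[0x0c]=0xd4

MEM[0x29,0x02,0x26,0x0c] = 8d b7 d6 d4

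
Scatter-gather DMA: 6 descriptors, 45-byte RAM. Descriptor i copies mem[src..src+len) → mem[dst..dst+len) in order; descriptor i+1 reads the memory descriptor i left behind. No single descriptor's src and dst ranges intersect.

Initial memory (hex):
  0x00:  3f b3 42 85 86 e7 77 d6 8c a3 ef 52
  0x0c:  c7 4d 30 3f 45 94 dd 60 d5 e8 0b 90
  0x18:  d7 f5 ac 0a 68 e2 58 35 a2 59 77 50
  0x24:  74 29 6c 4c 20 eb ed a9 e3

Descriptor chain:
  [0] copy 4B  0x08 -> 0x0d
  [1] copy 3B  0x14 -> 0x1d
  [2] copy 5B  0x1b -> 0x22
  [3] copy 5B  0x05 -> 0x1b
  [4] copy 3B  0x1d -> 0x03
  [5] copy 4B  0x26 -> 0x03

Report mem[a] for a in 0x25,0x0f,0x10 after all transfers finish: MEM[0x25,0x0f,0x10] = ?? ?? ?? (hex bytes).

MEM[0x25,0x0f,0x10] = e8 ef 52

#0 dst[0x0d+4] := {0x8c,0xa3,0xef,0x52}
#1 dst[0x1d+3] := {0xd5,0xe8,0x0b}
#2 dst[0x22+5] := {0x0a,0x68,0xd5,0xe8,0x0b}
#3 dst[0x1b+5] := {0xe7,0x77,0xd6,0x8c,0xa3}
#4 dst[0x03+3] := {0xd6,0x8c,0xa3}
#5 dst[0x03+4] := {0x0b,0x4c,0x20,0xeb}
query mem[0x25]=0xe8, mem[0x0f]=0xef, mem[0x10]=0x52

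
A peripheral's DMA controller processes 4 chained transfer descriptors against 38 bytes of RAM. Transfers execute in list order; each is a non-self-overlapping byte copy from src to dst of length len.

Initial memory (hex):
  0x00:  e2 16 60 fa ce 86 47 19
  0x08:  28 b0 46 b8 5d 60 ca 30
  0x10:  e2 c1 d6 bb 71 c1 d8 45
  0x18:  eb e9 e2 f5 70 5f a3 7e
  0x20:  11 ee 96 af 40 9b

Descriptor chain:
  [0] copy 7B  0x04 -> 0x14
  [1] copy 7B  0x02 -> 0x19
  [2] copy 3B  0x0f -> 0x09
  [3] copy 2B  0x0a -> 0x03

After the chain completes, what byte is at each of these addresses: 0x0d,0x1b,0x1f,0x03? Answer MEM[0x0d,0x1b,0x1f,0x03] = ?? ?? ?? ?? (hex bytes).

#0 dst[0x14+7] := {0xce,0x86,0x47,0x19,0x28,0xb0,0x46}
#1 dst[0x19+7] := {0x60,0xfa,0xce,0x86,0x47,0x19,0x28}
#2 dst[0x09+3] := {0x30,0xe2,0xc1}
#3 dst[0x03+2] := {0xe2,0xc1}
query mem[0x0d]=0x60, mem[0x1b]=0xce, mem[0x1f]=0x28, mem[0x03]=0xe2

MEM[0x0d,0x1b,0x1f,0x03] = 60 ce 28 e2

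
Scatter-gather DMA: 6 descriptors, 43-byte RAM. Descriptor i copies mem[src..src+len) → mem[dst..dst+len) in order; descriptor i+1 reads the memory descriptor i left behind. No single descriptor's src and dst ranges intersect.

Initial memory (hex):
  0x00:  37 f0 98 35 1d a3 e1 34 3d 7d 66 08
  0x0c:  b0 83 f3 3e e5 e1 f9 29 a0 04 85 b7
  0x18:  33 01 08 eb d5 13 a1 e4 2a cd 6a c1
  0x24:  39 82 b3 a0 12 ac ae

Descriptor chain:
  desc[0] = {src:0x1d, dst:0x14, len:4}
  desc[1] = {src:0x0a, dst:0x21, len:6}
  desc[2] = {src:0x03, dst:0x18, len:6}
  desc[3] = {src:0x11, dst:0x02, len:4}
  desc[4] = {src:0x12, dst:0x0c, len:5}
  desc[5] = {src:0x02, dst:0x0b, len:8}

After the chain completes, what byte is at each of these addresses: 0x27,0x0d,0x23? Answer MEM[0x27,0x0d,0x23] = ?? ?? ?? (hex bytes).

MEM[0x27,0x0d,0x23] = a0 29 b0

[0] 0x1d->0x14 len=4 : 13 a1 e4 2a
[1] 0x0a->0x21 len=6 : 66 08 b0 83 f3 3e
[2] 0x03->0x18 len=6 : 35 1d a3 e1 34 3d
[3] 0x11->0x02 len=4 : e1 f9 29 13
[4] 0x12->0x0c len=5 : f9 29 13 a1 e4
[5] 0x02->0x0b len=8 : e1 f9 29 13 e1 34 3d 7d
query mem[0x27]=0xa0, mem[0x0d]=0x29, mem[0x23]=0xb0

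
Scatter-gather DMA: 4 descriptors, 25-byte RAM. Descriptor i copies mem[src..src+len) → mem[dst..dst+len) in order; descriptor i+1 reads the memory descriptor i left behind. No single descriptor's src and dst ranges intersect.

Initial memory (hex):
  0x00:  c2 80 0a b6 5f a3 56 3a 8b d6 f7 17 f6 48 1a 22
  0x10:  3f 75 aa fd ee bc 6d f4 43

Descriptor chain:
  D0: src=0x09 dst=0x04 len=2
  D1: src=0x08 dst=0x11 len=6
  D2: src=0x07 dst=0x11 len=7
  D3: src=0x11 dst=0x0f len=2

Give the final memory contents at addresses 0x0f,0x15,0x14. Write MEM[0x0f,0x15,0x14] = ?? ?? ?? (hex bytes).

#0 dst[0x04+2] := {0xd6,0xf7}
#1 dst[0x11+6] := {0x8b,0xd6,0xf7,0x17,0xf6,0x48}
#2 dst[0x11+7] := {0x3a,0x8b,0xd6,0xf7,0x17,0xf6,0x48}
#3 dst[0x0f+2] := {0x3a,0x8b}
query mem[0x0f]=0x3a, mem[0x15]=0x17, mem[0x14]=0xf7

MEM[0x0f,0x15,0x14] = 3a 17 f7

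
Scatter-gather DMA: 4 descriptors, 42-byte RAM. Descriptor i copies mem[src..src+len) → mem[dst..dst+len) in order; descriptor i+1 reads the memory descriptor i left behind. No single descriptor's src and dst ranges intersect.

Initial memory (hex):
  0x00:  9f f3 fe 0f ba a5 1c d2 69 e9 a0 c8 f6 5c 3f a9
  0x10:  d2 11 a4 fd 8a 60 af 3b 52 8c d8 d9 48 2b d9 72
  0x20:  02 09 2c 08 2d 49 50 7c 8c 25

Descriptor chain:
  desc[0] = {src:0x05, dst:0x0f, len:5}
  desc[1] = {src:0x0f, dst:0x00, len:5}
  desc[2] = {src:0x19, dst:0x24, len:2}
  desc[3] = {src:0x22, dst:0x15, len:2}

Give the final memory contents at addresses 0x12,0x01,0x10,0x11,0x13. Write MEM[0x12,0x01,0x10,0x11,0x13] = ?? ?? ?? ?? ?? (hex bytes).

D0: mem[0x0f..0x13] <- [a5 1c d2 69 e9]
D1: mem[0x00..0x04] <- [a5 1c d2 69 e9]
D2: mem[0x24..0x25] <- [8c d8]
D3: mem[0x15..0x16] <- [2c 08]
query mem[0x12]=0x69, mem[0x01]=0x1c, mem[0x10]=0x1c, mem[0x11]=0xd2, mem[0x13]=0xe9

MEM[0x12,0x01,0x10,0x11,0x13] = 69 1c 1c d2 e9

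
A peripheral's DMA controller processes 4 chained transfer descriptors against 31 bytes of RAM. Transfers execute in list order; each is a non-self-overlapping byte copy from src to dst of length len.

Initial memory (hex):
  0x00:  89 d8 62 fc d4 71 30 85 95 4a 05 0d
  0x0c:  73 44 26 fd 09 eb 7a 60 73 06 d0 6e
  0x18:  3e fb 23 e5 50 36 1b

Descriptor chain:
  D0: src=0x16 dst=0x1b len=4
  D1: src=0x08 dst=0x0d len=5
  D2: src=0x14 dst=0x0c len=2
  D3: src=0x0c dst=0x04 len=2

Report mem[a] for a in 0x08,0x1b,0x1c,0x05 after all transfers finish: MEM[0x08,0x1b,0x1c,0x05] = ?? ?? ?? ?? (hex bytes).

[0] 0x16->0x1b len=4 : d0 6e 3e fb
[1] 0x08->0x0d len=5 : 95 4a 05 0d 73
[2] 0x14->0x0c len=2 : 73 06
[3] 0x0c->0x04 len=2 : 73 06
query mem[0x08]=0x95, mem[0x1b]=0xd0, mem[0x1c]=0x6e, mem[0x05]=0x06

MEM[0x08,0x1b,0x1c,0x05] = 95 d0 6e 06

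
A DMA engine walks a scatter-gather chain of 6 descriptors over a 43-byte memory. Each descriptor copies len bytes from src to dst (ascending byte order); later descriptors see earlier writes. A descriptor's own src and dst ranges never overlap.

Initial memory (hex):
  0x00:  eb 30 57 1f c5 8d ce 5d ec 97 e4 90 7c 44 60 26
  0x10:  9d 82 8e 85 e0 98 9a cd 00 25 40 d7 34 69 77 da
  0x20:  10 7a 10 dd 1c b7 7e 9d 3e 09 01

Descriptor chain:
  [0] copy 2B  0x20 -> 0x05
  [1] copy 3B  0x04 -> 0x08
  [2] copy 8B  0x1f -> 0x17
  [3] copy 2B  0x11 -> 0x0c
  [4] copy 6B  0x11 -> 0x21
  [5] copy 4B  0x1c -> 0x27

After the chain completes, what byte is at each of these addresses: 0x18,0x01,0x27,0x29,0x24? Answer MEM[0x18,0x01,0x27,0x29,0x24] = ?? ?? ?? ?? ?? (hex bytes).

#0 dst[0x05+2] := {0x10,0x7a}
#1 dst[0x08+3] := {0xc5,0x10,0x7a}
#2 dst[0x17+8] := {0xda,0x10,0x7a,0x10,0xdd,0x1c,0xb7,0x7e}
#3 dst[0x0c+2] := {0x82,0x8e}
#4 dst[0x21+6] := {0x82,0x8e,0x85,0xe0,0x98,0x9a}
#5 dst[0x27+4] := {0x1c,0xb7,0x7e,0xda}
query mem[0x18]=0x10, mem[0x01]=0x30, mem[0x27]=0x1c, mem[0x29]=0x7e, mem[0x24]=0xe0

MEM[0x18,0x01,0x27,0x29,0x24] = 10 30 1c 7e e0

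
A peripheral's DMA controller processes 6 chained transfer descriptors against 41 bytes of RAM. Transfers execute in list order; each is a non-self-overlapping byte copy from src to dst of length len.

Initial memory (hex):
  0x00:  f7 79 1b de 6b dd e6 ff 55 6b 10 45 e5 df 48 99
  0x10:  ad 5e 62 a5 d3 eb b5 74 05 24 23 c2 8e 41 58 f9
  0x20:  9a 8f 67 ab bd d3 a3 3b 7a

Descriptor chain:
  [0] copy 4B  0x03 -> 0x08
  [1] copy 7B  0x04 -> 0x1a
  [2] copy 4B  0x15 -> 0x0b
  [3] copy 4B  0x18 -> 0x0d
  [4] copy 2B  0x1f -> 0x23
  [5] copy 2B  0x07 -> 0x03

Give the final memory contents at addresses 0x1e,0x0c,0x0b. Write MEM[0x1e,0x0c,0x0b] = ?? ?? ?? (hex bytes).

  after D0: wrote 4B at 0x08 = de6bdde6
  after D1: wrote 7B at 0x1a = 6bdde6ffde6bdd
  after D2: wrote 4B at 0x0b = ebb57405
  after D3: wrote 4B at 0x0d = 05246bdd
  after D4: wrote 2B at 0x23 = 6bdd
  after D5: wrote 2B at 0x03 = ffde
query mem[0x1e]=0xde, mem[0x0c]=0xb5, mem[0x0b]=0xeb

MEM[0x1e,0x0c,0x0b] = de b5 eb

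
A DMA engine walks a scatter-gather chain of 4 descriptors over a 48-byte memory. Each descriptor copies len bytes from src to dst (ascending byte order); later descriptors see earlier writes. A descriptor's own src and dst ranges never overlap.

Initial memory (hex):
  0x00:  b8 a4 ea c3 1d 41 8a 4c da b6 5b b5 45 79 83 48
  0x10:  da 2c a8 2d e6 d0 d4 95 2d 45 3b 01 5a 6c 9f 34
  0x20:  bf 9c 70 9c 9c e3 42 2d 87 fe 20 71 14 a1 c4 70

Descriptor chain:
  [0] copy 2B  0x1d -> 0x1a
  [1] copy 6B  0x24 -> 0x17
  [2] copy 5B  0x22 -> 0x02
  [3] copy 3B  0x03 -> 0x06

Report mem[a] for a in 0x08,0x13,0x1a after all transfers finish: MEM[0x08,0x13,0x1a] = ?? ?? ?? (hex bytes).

MEM[0x08,0x13,0x1a] = e3 2d 2d

#0 dst[0x1a+2] := {0x6c,0x9f}
#1 dst[0x17+6] := {0x9c,0xe3,0x42,0x2d,0x87,0xfe}
#2 dst[0x02+5] := {0x70,0x9c,0x9c,0xe3,0x42}
#3 dst[0x06+3] := {0x9c,0x9c,0xe3}
query mem[0x08]=0xe3, mem[0x13]=0x2d, mem[0x1a]=0x2d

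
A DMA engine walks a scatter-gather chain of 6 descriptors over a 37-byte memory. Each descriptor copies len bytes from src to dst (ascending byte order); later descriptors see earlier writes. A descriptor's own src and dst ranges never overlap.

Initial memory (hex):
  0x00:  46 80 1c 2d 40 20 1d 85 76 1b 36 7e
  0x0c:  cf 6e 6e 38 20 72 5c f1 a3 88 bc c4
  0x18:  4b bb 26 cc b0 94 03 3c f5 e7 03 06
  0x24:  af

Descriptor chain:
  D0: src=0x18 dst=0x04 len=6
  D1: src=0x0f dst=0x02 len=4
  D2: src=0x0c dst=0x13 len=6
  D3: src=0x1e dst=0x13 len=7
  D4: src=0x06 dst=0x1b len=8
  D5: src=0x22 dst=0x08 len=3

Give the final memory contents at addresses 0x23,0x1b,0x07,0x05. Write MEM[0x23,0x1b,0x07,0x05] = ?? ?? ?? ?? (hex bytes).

MEM[0x23,0x1b,0x07,0x05] = 06 26 cc 5c

#0 dst[0x04+6] := {0x4b,0xbb,0x26,0xcc,0xb0,0x94}
#1 dst[0x02+4] := {0x38,0x20,0x72,0x5c}
#2 dst[0x13+6] := {0xcf,0x6e,0x6e,0x38,0x20,0x72}
#3 dst[0x13+7] := {0x03,0x3c,0xf5,0xe7,0x03,0x06,0xaf}
#4 dst[0x1b+8] := {0x26,0xcc,0xb0,0x94,0x36,0x7e,0xcf,0x6e}
#5 dst[0x08+3] := {0x6e,0x06,0xaf}
query mem[0x23]=0x06, mem[0x1b]=0x26, mem[0x07]=0xcc, mem[0x05]=0x5c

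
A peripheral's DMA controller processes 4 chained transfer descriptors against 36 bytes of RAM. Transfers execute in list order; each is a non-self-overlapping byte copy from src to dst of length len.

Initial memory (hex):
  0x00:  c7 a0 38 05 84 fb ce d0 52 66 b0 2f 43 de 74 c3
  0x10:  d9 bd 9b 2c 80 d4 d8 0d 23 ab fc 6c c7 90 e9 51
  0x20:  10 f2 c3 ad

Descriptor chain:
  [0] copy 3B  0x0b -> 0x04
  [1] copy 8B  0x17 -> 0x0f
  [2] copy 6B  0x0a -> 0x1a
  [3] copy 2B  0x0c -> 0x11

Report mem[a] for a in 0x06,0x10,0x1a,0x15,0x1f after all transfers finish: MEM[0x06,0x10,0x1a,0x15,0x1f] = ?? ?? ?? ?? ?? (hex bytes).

MEM[0x06,0x10,0x1a,0x15,0x1f] = de 23 b0 90 0d

#0 dst[0x04+3] := {0x2f,0x43,0xde}
#1 dst[0x0f+8] := {0x0d,0x23,0xab,0xfc,0x6c,0xc7,0x90,0xe9}
#2 dst[0x1a+6] := {0xb0,0x2f,0x43,0xde,0x74,0x0d}
#3 dst[0x11+2] := {0x43,0xde}
query mem[0x06]=0xde, mem[0x10]=0x23, mem[0x1a]=0xb0, mem[0x15]=0x90, mem[0x1f]=0x0d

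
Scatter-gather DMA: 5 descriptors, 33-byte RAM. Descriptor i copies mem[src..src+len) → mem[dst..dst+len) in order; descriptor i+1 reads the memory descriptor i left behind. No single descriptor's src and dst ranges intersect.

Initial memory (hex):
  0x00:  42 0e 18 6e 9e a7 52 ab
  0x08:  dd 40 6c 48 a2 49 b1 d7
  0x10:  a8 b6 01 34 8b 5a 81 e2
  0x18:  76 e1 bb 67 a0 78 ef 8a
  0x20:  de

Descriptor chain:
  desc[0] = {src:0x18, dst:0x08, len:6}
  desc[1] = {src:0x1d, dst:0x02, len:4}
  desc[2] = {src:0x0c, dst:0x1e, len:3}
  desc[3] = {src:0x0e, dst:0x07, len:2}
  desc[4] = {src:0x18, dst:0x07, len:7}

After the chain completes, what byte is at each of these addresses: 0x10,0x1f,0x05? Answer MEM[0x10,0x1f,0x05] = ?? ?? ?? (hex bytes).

MEM[0x10,0x1f,0x05] = a8 78 de

  after D0: wrote 6B at 0x08 = 76e1bb67a078
  after D1: wrote 4B at 0x02 = 78ef8ade
  after D2: wrote 3B at 0x1e = a078b1
  after D3: wrote 2B at 0x07 = b1d7
  after D4: wrote 7B at 0x07 = 76e1bb67a078a0
query mem[0x10]=0xa8, mem[0x1f]=0x78, mem[0x05]=0xde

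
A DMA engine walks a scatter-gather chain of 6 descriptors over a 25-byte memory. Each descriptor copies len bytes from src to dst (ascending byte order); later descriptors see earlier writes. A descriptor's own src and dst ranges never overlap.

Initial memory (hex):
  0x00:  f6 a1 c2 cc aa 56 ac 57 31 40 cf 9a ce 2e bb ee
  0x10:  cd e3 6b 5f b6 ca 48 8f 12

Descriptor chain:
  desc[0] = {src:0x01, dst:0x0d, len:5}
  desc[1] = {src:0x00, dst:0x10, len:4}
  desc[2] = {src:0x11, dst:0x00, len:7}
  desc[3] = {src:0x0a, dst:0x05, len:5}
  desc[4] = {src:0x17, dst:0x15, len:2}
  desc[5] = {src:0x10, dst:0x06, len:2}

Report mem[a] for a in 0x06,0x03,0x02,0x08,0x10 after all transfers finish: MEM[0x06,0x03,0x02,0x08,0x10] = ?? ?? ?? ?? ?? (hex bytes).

  after D0: wrote 5B at 0x0d = a1c2ccaa56
  after D1: wrote 4B at 0x10 = f6a1c2cc
  after D2: wrote 7B at 0x00 = a1c2ccb6ca488f
  after D3: wrote 5B at 0x05 = cf9acea1c2
  after D4: wrote 2B at 0x15 = 8f12
  after D5: wrote 2B at 0x06 = f6a1
query mem[0x06]=0xf6, mem[0x03]=0xb6, mem[0x02]=0xcc, mem[0x08]=0xa1, mem[0x10]=0xf6

MEM[0x06,0x03,0x02,0x08,0x10] = f6 b6 cc a1 f6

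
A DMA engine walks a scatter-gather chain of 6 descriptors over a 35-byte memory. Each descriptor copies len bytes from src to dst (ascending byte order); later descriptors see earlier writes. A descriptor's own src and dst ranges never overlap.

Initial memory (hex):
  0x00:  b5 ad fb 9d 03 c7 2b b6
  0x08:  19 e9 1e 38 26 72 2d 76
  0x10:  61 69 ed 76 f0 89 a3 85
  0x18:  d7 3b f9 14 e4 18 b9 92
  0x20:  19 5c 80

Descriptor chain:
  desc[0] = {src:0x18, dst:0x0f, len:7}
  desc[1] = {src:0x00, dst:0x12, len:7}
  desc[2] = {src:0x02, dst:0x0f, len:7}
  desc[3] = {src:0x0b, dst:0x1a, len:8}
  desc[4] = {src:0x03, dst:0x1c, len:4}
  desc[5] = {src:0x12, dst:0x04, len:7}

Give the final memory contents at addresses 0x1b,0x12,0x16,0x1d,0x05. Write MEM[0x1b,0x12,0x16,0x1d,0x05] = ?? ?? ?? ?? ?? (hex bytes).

[0] 0x18->0x0f len=7 : d7 3b f9 14 e4 18 b9
[1] 0x00->0x12 len=7 : b5 ad fb 9d 03 c7 2b
[2] 0x02->0x0f len=7 : fb 9d 03 c7 2b b6 19
[3] 0x0b->0x1a len=8 : 38 26 72 2d fb 9d 03 c7
[4] 0x03->0x1c len=4 : 9d 03 c7 2b
[5] 0x12->0x04 len=7 : c7 2b b6 19 03 c7 2b
query mem[0x1b]=0x26, mem[0x12]=0xc7, mem[0x16]=0x03, mem[0x1d]=0x03, mem[0x05]=0x2b

MEM[0x1b,0x12,0x16,0x1d,0x05] = 26 c7 03 03 2b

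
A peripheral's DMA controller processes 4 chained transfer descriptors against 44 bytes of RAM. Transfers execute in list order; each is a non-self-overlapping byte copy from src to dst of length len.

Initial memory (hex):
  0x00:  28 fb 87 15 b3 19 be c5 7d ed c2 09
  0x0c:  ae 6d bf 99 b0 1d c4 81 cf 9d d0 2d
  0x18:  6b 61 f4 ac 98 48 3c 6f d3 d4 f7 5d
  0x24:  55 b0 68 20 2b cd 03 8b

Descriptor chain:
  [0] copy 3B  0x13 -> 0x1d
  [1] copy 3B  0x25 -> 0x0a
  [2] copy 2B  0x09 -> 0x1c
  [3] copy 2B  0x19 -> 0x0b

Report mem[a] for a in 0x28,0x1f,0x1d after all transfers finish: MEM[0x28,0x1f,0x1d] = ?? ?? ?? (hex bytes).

  after D0: wrote 3B at 0x1d = 81cf9d
  after D1: wrote 3B at 0x0a = b06820
  after D2: wrote 2B at 0x1c = edb0
  after D3: wrote 2B at 0x0b = 61f4
query mem[0x28]=0x2b, mem[0x1f]=0x9d, mem[0x1d]=0xb0

MEM[0x28,0x1f,0x1d] = 2b 9d b0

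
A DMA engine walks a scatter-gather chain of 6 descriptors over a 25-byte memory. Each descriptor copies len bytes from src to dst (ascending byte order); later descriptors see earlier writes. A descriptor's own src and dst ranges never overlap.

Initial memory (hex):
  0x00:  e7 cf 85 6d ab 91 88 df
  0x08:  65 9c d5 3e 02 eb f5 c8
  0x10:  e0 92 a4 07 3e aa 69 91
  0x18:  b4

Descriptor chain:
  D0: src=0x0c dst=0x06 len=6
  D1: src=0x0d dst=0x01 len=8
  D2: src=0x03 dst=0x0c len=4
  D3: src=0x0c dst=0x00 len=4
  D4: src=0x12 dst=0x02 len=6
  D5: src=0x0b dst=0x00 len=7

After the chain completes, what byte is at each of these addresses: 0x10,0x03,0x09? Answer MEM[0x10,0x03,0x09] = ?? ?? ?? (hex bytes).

[0] 0x0c->0x06 len=6 : 02 eb f5 c8 e0 92
[1] 0x0d->0x01 len=8 : eb f5 c8 e0 92 a4 07 3e
[2] 0x03->0x0c len=4 : c8 e0 92 a4
[3] 0x0c->0x00 len=4 : c8 e0 92 a4
[4] 0x12->0x02 len=6 : a4 07 3e aa 69 91
[5] 0x0b->0x00 len=7 : 92 c8 e0 92 a4 e0 92
query mem[0x10]=0xe0, mem[0x03]=0x92, mem[0x09]=0xc8

MEM[0x10,0x03,0x09] = e0 92 c8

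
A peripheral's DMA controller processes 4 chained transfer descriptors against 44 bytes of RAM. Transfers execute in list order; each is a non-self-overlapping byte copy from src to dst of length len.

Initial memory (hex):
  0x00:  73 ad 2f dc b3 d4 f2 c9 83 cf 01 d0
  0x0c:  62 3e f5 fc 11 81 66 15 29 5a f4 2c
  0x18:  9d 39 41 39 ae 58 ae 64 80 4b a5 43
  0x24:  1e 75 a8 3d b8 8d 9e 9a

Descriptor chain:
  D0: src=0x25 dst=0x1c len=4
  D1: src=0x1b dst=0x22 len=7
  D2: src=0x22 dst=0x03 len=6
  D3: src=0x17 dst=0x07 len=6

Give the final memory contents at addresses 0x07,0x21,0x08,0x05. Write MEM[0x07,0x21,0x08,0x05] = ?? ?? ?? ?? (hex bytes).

MEM[0x07,0x21,0x08,0x05] = 2c 4b 9d a8

D0: mem[0x1c..0x1f] <- [75 a8 3d b8]
D1: mem[0x22..0x28] <- [39 75 a8 3d b8 80 4b]
D2: mem[0x03..0x08] <- [39 75 a8 3d b8 80]
D3: mem[0x07..0x0c] <- [2c 9d 39 41 39 75]
query mem[0x07]=0x2c, mem[0x21]=0x4b, mem[0x08]=0x9d, mem[0x05]=0xa8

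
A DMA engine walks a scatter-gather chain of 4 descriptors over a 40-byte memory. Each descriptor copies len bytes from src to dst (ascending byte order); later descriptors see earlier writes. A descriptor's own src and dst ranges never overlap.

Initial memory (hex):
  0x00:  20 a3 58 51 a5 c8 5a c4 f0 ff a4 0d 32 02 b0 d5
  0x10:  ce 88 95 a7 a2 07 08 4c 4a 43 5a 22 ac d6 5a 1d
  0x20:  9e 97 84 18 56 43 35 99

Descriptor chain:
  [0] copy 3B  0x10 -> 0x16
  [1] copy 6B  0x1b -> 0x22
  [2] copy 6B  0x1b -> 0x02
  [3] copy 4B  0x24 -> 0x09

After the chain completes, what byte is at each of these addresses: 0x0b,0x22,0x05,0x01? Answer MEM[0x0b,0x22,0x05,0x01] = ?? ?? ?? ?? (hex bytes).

MEM[0x0b,0x22,0x05,0x01] = 1d 22 5a a3

#0 dst[0x16+3] := {0xce,0x88,0x95}
#1 dst[0x22+6] := {0x22,0xac,0xd6,0x5a,0x1d,0x9e}
#2 dst[0x02+6] := {0x22,0xac,0xd6,0x5a,0x1d,0x9e}
#3 dst[0x09+4] := {0xd6,0x5a,0x1d,0x9e}
query mem[0x0b]=0x1d, mem[0x22]=0x22, mem[0x05]=0x5a, mem[0x01]=0xa3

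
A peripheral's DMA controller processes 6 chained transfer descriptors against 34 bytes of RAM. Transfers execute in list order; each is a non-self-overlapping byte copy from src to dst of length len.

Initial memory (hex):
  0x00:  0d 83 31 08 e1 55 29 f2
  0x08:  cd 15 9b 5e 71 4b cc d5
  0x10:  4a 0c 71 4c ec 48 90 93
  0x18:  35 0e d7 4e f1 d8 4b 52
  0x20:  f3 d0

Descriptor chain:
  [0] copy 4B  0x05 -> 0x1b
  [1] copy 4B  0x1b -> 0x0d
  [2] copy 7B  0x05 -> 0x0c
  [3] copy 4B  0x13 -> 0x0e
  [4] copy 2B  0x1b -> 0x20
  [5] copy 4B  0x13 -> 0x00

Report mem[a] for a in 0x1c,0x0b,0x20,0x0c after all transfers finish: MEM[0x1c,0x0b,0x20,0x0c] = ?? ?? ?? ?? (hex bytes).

MEM[0x1c,0x0b,0x20,0x0c] = 29 5e 55 55

  after D0: wrote 4B at 0x1b = 5529f2cd
  after D1: wrote 4B at 0x0d = 5529f2cd
  after D2: wrote 7B at 0x0c = 5529f2cd159b5e
  after D3: wrote 4B at 0x0e = 4cec4890
  after D4: wrote 2B at 0x20 = 5529
  after D5: wrote 4B at 0x00 = 4cec4890
query mem[0x1c]=0x29, mem[0x0b]=0x5e, mem[0x20]=0x55, mem[0x0c]=0x55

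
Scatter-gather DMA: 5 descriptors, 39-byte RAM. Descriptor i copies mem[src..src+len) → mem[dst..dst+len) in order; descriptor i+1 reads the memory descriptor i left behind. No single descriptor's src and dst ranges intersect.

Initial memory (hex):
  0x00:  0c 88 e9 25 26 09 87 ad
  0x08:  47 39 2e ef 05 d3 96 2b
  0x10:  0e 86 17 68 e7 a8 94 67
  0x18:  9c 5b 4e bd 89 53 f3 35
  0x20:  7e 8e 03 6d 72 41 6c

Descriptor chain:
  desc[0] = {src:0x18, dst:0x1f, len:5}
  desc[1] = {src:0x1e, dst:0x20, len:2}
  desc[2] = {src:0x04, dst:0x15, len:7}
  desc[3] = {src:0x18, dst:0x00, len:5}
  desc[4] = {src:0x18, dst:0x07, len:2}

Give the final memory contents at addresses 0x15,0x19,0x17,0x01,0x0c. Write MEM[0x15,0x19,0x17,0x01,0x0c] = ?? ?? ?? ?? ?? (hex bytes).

D0: mem[0x1f..0x23] <- [9c 5b 4e bd 89]
D1: mem[0x20..0x21] <- [f3 9c]
D2: mem[0x15..0x1b] <- [26 09 87 ad 47 39 2e]
D3: mem[0x00..0x04] <- [ad 47 39 2e 89]
D4: mem[0x07..0x08] <- [ad 47]
query mem[0x15]=0x26, mem[0x19]=0x47, mem[0x17]=0x87, mem[0x01]=0x47, mem[0x0c]=0x05

MEM[0x15,0x19,0x17,0x01,0x0c] = 26 47 87 47 05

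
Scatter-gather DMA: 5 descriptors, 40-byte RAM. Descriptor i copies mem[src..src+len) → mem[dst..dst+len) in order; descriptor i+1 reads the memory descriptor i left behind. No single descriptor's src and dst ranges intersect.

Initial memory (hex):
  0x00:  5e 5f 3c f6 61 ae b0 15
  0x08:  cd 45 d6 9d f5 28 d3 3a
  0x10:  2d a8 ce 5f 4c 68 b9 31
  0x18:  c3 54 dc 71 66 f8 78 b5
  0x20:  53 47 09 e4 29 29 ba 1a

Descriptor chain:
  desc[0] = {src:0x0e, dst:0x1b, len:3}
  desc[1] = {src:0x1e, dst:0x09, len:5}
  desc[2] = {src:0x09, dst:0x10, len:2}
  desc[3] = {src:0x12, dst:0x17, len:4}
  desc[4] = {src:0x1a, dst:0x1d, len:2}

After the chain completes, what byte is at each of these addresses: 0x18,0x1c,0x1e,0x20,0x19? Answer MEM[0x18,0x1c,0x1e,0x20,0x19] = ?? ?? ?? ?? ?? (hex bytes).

  after D0: wrote 3B at 0x1b = d33a2d
  after D1: wrote 5B at 0x09 = 78b5534709
  after D2: wrote 2B at 0x10 = 78b5
  after D3: wrote 4B at 0x17 = ce5f4c68
  after D4: wrote 2B at 0x1d = 68d3
query mem[0x18]=0x5f, mem[0x1c]=0x3a, mem[0x1e]=0xd3, mem[0x20]=0x53, mem[0x19]=0x4c

MEM[0x18,0x1c,0x1e,0x20,0x19] = 5f 3a d3 53 4c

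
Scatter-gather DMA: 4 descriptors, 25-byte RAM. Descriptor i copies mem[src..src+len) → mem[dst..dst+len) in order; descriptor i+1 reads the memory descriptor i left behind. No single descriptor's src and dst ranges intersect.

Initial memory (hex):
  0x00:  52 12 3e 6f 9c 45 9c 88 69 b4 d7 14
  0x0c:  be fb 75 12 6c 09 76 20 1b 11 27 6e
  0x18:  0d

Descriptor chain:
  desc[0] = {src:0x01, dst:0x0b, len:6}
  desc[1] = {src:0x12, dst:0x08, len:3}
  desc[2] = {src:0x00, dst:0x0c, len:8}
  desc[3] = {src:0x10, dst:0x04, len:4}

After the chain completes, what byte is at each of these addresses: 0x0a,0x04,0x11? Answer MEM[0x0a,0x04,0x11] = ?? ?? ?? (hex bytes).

  after D0: wrote 6B at 0x0b = 123e6f9c459c
  after D1: wrote 3B at 0x08 = 76201b
  after D2: wrote 8B at 0x0c = 52123e6f9c459c88
  after D3: wrote 4B at 0x04 = 9c459c88
query mem[0x0a]=0x1b, mem[0x04]=0x9c, mem[0x11]=0x45

MEM[0x0a,0x04,0x11] = 1b 9c 45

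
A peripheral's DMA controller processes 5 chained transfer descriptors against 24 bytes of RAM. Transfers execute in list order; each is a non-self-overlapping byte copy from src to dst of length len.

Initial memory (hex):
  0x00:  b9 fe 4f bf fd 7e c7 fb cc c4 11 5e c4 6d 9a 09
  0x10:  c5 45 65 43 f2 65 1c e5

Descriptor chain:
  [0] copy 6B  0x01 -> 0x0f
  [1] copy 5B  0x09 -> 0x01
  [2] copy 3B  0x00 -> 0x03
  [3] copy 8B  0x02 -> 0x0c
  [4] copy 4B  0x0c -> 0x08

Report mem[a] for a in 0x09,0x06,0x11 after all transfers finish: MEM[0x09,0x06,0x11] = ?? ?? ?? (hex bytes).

MEM[0x09,0x06,0x11] = b9 c7 fb

  after D0: wrote 6B at 0x0f = fe4fbffd7ec7
  after D1: wrote 5B at 0x01 = c4115ec46d
  after D2: wrote 3B at 0x03 = b9c411
  after D3: wrote 8B at 0x0c = 11b9c411c7fbccc4
  after D4: wrote 4B at 0x08 = 11b9c411
query mem[0x09]=0xb9, mem[0x06]=0xc7, mem[0x11]=0xfb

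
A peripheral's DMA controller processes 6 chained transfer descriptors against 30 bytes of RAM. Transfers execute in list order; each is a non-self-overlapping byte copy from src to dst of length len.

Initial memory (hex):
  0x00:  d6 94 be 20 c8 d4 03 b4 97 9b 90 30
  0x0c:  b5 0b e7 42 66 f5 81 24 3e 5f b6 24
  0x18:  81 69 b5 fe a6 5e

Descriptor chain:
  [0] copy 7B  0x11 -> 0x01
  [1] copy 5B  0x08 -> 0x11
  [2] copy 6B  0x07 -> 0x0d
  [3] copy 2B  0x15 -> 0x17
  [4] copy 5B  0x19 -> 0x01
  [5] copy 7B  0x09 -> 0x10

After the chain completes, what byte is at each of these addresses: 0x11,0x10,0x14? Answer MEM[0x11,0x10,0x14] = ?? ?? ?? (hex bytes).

MEM[0x11,0x10,0x14] = 90 9b 24

#0 dst[0x01+7] := {0xf5,0x81,0x24,0x3e,0x5f,0xb6,0x24}
#1 dst[0x11+5] := {0x97,0x9b,0x90,0x30,0xb5}
#2 dst[0x0d+6] := {0x24,0x97,0x9b,0x90,0x30,0xb5}
#3 dst[0x17+2] := {0xb5,0xb6}
#4 dst[0x01+5] := {0x69,0xb5,0xfe,0xa6,0x5e}
#5 dst[0x10+7] := {0x9b,0x90,0x30,0xb5,0x24,0x97,0x9b}
query mem[0x11]=0x90, mem[0x10]=0x9b, mem[0x14]=0x24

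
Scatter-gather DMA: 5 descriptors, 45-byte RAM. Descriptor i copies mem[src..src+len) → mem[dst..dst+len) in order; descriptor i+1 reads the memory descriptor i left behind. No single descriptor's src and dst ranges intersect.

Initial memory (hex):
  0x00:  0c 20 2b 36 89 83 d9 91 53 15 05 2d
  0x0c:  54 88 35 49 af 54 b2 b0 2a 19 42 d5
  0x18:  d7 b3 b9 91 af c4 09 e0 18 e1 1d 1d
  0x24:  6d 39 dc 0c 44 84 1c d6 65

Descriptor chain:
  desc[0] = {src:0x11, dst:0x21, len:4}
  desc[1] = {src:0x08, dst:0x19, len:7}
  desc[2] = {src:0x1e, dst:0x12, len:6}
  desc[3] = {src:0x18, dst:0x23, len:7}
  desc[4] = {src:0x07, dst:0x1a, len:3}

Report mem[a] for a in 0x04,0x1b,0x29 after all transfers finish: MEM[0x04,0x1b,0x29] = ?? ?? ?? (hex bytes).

#0 dst[0x21+4] := {0x54,0xb2,0xb0,0x2a}
#1 dst[0x19+7] := {0x53,0x15,0x05,0x2d,0x54,0x88,0x35}
#2 dst[0x12+6] := {0x88,0x35,0x18,0x54,0xb2,0xb0}
#3 dst[0x23+7] := {0xd7,0x53,0x15,0x05,0x2d,0x54,0x88}
#4 dst[0x1a+3] := {0x91,0x53,0x15}
query mem[0x04]=0x89, mem[0x1b]=0x53, mem[0x29]=0x88

MEM[0x04,0x1b,0x29] = 89 53 88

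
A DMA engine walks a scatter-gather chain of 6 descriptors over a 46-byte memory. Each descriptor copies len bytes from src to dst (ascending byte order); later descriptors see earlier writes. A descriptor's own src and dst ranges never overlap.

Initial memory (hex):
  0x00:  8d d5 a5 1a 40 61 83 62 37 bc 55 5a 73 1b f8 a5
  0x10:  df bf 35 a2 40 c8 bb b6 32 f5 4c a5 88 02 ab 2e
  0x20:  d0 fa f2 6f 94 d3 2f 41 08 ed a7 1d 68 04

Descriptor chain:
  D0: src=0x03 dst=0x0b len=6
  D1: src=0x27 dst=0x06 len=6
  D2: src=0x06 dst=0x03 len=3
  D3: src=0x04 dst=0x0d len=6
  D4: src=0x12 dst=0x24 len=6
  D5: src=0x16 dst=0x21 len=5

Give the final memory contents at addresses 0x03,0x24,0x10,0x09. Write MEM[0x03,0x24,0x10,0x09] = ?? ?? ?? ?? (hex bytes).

MEM[0x03,0x24,0x10,0x09] = 41 f5 08 a7

[0] 0x03->0x0b len=6 : 1a 40 61 83 62 37
[1] 0x27->0x06 len=6 : 41 08 ed a7 1d 68
[2] 0x06->0x03 len=3 : 41 08 ed
[3] 0x04->0x0d len=6 : 08 ed 41 08 ed a7
[4] 0x12->0x24 len=6 : a7 a2 40 c8 bb b6
[5] 0x16->0x21 len=5 : bb b6 32 f5 4c
query mem[0x03]=0x41, mem[0x24]=0xf5, mem[0x10]=0x08, mem[0x09]=0xa7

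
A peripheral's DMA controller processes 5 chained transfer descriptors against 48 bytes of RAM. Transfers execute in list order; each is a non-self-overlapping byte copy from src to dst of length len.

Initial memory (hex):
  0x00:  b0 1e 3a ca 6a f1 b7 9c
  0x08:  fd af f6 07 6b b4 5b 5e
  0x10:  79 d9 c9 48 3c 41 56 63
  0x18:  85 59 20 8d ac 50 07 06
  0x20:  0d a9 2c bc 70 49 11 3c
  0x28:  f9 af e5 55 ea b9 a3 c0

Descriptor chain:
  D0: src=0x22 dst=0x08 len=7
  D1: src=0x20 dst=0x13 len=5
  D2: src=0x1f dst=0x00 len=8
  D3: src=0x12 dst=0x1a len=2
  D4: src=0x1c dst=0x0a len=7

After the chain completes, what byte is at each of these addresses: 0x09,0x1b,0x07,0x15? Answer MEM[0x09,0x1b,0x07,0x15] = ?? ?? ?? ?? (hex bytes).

#0 dst[0x08+7] := {0x2c,0xbc,0x70,0x49,0x11,0x3c,0xf9}
#1 dst[0x13+5] := {0x0d,0xa9,0x2c,0xbc,0x70}
#2 dst[0x00+8] := {0x06,0x0d,0xa9,0x2c,0xbc,0x70,0x49,0x11}
#3 dst[0x1a+2] := {0xc9,0x0d}
#4 dst[0x0a+7] := {0xac,0x50,0x07,0x06,0x0d,0xa9,0x2c}
query mem[0x09]=0xbc, mem[0x1b]=0x0d, mem[0x07]=0x11, mem[0x15]=0x2c

MEM[0x09,0x1b,0x07,0x15] = bc 0d 11 2c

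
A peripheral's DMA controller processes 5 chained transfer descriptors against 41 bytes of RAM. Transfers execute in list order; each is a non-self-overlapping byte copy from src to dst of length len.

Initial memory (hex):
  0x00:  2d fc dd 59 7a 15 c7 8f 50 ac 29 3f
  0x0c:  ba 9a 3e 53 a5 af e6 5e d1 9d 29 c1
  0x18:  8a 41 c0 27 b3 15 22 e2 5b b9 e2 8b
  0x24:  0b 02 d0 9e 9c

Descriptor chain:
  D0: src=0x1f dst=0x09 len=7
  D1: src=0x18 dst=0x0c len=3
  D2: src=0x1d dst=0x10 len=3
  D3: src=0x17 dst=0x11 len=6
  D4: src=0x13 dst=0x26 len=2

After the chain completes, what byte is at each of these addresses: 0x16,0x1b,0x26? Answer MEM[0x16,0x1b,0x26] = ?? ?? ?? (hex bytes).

MEM[0x16,0x1b,0x26] = b3 27 41

D0: mem[0x09..0x0f] <- [e2 5b b9 e2 8b 0b 02]
D1: mem[0x0c..0x0e] <- [8a 41 c0]
D2: mem[0x10..0x12] <- [15 22 e2]
D3: mem[0x11..0x16] <- [c1 8a 41 c0 27 b3]
D4: mem[0x26..0x27] <- [41 c0]
query mem[0x16]=0xb3, mem[0x1b]=0x27, mem[0x26]=0x41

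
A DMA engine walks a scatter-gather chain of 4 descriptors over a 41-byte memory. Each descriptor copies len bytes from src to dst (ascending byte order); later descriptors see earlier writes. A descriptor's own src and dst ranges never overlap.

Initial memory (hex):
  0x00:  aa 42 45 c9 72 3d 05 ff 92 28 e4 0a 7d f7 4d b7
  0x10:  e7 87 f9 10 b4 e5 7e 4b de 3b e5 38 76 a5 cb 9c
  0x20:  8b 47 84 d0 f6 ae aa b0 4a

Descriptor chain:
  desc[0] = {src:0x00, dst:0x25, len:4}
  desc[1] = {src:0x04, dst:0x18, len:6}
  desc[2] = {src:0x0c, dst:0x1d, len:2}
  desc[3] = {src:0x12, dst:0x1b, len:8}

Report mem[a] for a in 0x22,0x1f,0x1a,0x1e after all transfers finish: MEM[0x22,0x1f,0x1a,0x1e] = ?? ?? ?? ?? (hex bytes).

MEM[0x22,0x1f,0x1a,0x1e] = 3d 7e 05 e5

#0 dst[0x25+4] := {0xaa,0x42,0x45,0xc9}
#1 dst[0x18+6] := {0x72,0x3d,0x05,0xff,0x92,0x28}
#2 dst[0x1d+2] := {0x7d,0xf7}
#3 dst[0x1b+8] := {0xf9,0x10,0xb4,0xe5,0x7e,0x4b,0x72,0x3d}
query mem[0x22]=0x3d, mem[0x1f]=0x7e, mem[0x1a]=0x05, mem[0x1e]=0xe5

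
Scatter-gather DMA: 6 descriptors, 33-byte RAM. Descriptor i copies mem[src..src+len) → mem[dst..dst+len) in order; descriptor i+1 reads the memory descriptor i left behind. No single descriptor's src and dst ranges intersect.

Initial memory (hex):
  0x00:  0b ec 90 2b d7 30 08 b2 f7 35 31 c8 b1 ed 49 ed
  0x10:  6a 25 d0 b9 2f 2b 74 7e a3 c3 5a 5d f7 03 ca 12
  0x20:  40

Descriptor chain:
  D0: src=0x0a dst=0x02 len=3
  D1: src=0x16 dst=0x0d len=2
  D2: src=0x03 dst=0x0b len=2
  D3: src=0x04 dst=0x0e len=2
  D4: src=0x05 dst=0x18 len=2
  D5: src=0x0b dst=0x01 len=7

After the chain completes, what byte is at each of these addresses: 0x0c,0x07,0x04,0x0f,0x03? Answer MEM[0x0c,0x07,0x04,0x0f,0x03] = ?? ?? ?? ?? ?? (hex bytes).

#0 dst[0x02+3] := {0x31,0xc8,0xb1}
#1 dst[0x0d+2] := {0x74,0x7e}
#2 dst[0x0b+2] := {0xc8,0xb1}
#3 dst[0x0e+2] := {0xb1,0x30}
#4 dst[0x18+2] := {0x30,0x08}
#5 dst[0x01+7] := {0xc8,0xb1,0x74,0xb1,0x30,0x6a,0x25}
query mem[0x0c]=0xb1, mem[0x07]=0x25, mem[0x04]=0xb1, mem[0x0f]=0x30, mem[0x03]=0x74

MEM[0x0c,0x07,0x04,0x0f,0x03] = b1 25 b1 30 74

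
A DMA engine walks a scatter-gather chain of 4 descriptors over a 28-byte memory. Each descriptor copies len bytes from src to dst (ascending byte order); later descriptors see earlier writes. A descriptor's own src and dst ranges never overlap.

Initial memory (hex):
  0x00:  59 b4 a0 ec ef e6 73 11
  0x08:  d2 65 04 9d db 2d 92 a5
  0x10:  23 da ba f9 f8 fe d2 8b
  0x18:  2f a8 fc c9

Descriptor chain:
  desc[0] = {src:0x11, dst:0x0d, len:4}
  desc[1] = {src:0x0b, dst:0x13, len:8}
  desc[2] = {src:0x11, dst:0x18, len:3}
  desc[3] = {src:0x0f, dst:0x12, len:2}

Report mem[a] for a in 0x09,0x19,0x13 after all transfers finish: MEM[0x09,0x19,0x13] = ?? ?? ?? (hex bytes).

  after D0: wrote 4B at 0x0d = dabaf9f8
  after D1: wrote 8B at 0x13 = 9ddbdabaf9f8daba
  after D2: wrote 3B at 0x18 = daba9d
  after D3: wrote 2B at 0x12 = f9f8
query mem[0x09]=0x65, mem[0x19]=0xba, mem[0x13]=0xf8

MEM[0x09,0x19,0x13] = 65 ba f8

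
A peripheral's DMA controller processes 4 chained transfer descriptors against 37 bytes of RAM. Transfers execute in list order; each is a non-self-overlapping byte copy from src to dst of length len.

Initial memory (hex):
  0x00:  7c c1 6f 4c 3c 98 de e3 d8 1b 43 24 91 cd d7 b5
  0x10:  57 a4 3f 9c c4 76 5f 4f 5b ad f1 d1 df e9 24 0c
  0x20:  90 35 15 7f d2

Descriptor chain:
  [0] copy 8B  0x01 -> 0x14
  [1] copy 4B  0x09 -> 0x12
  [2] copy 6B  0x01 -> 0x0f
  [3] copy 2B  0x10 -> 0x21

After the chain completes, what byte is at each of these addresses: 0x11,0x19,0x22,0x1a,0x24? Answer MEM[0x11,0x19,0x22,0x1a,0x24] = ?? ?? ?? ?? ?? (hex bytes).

MEM[0x11,0x19,0x22,0x1a,0x24] = 4c de 4c e3 d2

  after D0: wrote 8B at 0x14 = c16f4c3c98dee3d8
  after D1: wrote 4B at 0x12 = 1b432491
  after D2: wrote 6B at 0x0f = c16f4c3c98de
  after D3: wrote 2B at 0x21 = 6f4c
query mem[0x11]=0x4c, mem[0x19]=0xde, mem[0x22]=0x4c, mem[0x1a]=0xe3, mem[0x24]=0xd2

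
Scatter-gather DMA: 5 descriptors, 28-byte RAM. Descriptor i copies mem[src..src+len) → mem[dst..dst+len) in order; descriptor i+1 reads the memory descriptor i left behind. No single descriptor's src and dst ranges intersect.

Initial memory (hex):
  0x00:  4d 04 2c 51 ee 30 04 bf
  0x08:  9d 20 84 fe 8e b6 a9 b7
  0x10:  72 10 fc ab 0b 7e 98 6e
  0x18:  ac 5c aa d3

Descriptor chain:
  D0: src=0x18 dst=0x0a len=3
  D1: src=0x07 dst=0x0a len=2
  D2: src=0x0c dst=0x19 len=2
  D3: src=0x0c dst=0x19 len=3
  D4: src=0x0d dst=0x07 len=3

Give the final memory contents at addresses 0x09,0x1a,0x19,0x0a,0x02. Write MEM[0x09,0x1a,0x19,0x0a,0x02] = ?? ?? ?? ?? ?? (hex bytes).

MEM[0x09,0x1a,0x19,0x0a,0x02] = b7 b6 aa bf 2c

D0: mem[0x0a..0x0c] <- [ac 5c aa]
D1: mem[0x0a..0x0b] <- [bf 9d]
D2: mem[0x19..0x1a] <- [aa b6]
D3: mem[0x19..0x1b] <- [aa b6 a9]
D4: mem[0x07..0x09] <- [b6 a9 b7]
query mem[0x09]=0xb7, mem[0x1a]=0xb6, mem[0x19]=0xaa, mem[0x0a]=0xbf, mem[0x02]=0x2c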